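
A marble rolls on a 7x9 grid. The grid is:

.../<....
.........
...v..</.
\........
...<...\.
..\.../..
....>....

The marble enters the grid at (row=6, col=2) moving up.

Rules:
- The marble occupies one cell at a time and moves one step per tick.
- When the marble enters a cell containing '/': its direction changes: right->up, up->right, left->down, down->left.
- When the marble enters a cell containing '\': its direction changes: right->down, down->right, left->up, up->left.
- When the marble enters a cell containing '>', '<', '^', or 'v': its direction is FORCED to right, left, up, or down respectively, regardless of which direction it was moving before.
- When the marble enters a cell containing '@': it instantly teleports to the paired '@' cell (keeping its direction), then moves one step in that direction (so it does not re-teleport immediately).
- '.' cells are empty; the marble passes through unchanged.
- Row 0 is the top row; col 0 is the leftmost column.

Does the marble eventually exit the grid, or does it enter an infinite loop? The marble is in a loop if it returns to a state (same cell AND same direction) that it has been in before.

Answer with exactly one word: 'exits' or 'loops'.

Answer: exits

Derivation:
Step 1: enter (6,2), '.' pass, move up to (5,2)
Step 2: enter (5,2), '\' deflects up->left, move left to (5,1)
Step 3: enter (5,1), '.' pass, move left to (5,0)
Step 4: enter (5,0), '.' pass, move left to (5,-1)
Step 5: at (5,-1) — EXIT via left edge, pos 5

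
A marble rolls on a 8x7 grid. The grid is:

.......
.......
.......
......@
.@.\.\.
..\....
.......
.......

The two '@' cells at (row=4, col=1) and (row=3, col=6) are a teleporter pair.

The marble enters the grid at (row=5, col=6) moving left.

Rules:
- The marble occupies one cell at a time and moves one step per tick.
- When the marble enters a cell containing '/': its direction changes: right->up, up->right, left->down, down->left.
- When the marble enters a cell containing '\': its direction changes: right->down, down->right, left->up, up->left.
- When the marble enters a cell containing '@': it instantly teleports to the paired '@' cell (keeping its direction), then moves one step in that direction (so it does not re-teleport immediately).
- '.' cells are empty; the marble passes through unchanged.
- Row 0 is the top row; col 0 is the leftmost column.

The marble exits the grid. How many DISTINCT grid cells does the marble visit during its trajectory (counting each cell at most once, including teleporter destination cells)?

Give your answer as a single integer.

Step 1: enter (5,6), '.' pass, move left to (5,5)
Step 2: enter (5,5), '.' pass, move left to (5,4)
Step 3: enter (5,4), '.' pass, move left to (5,3)
Step 4: enter (5,3), '.' pass, move left to (5,2)
Step 5: enter (5,2), '\' deflects left->up, move up to (4,2)
Step 6: enter (4,2), '.' pass, move up to (3,2)
Step 7: enter (3,2), '.' pass, move up to (2,2)
Step 8: enter (2,2), '.' pass, move up to (1,2)
Step 9: enter (1,2), '.' pass, move up to (0,2)
Step 10: enter (0,2), '.' pass, move up to (-1,2)
Step 11: at (-1,2) — EXIT via top edge, pos 2
Distinct cells visited: 10 (path length 10)

Answer: 10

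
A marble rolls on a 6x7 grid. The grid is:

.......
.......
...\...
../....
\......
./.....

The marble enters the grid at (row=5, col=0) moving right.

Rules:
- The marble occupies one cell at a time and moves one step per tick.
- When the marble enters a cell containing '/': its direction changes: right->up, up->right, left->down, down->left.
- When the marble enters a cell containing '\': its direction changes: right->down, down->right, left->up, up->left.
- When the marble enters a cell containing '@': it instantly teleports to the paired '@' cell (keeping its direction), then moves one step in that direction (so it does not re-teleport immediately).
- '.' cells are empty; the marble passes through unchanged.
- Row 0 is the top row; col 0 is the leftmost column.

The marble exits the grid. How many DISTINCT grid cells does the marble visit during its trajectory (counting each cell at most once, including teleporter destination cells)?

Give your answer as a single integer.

Answer: 7

Derivation:
Step 1: enter (5,0), '.' pass, move right to (5,1)
Step 2: enter (5,1), '/' deflects right->up, move up to (4,1)
Step 3: enter (4,1), '.' pass, move up to (3,1)
Step 4: enter (3,1), '.' pass, move up to (2,1)
Step 5: enter (2,1), '.' pass, move up to (1,1)
Step 6: enter (1,1), '.' pass, move up to (0,1)
Step 7: enter (0,1), '.' pass, move up to (-1,1)
Step 8: at (-1,1) — EXIT via top edge, pos 1
Distinct cells visited: 7 (path length 7)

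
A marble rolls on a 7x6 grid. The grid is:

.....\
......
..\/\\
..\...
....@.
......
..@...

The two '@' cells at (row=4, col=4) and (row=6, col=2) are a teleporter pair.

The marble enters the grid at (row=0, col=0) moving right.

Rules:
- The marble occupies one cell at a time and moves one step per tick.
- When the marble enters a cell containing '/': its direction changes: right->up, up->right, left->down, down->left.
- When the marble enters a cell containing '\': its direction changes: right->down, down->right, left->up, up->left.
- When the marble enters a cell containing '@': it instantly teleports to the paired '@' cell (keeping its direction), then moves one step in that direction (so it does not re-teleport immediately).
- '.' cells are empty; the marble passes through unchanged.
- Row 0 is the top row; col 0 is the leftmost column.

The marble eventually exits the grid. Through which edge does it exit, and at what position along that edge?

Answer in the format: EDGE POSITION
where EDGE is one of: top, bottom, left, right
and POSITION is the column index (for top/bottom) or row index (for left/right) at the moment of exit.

Answer: right 2

Derivation:
Step 1: enter (0,0), '.' pass, move right to (0,1)
Step 2: enter (0,1), '.' pass, move right to (0,2)
Step 3: enter (0,2), '.' pass, move right to (0,3)
Step 4: enter (0,3), '.' pass, move right to (0,4)
Step 5: enter (0,4), '.' pass, move right to (0,5)
Step 6: enter (0,5), '\' deflects right->down, move down to (1,5)
Step 7: enter (1,5), '.' pass, move down to (2,5)
Step 8: enter (2,5), '\' deflects down->right, move right to (2,6)
Step 9: at (2,6) — EXIT via right edge, pos 2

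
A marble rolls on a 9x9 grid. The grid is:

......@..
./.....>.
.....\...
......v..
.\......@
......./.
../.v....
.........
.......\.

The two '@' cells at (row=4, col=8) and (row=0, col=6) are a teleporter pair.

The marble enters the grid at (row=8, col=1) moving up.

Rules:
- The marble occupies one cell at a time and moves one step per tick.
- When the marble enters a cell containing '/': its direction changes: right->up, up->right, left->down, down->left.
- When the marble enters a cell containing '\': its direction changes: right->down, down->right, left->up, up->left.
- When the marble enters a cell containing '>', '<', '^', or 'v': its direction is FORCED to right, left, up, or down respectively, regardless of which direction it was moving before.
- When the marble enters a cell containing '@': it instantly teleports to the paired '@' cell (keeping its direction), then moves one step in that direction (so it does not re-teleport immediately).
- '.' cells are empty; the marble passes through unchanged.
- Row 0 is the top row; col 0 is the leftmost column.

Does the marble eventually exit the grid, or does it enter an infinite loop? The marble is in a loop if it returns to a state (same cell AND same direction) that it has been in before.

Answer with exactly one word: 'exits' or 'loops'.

Step 1: enter (8,1), '.' pass, move up to (7,1)
Step 2: enter (7,1), '.' pass, move up to (6,1)
Step 3: enter (6,1), '.' pass, move up to (5,1)
Step 4: enter (5,1), '.' pass, move up to (4,1)
Step 5: enter (4,1), '\' deflects up->left, move left to (4,0)
Step 6: enter (4,0), '.' pass, move left to (4,-1)
Step 7: at (4,-1) — EXIT via left edge, pos 4

Answer: exits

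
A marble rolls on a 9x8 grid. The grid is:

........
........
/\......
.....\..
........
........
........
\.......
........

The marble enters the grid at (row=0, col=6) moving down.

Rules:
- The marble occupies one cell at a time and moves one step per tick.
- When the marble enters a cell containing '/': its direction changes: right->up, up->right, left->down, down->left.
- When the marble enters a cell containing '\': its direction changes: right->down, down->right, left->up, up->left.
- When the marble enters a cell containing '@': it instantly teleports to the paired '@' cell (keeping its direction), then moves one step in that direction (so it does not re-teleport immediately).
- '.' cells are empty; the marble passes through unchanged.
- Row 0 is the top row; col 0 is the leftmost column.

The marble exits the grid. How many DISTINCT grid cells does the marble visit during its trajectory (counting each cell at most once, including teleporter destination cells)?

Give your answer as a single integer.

Answer: 9

Derivation:
Step 1: enter (0,6), '.' pass, move down to (1,6)
Step 2: enter (1,6), '.' pass, move down to (2,6)
Step 3: enter (2,6), '.' pass, move down to (3,6)
Step 4: enter (3,6), '.' pass, move down to (4,6)
Step 5: enter (4,6), '.' pass, move down to (5,6)
Step 6: enter (5,6), '.' pass, move down to (6,6)
Step 7: enter (6,6), '.' pass, move down to (7,6)
Step 8: enter (7,6), '.' pass, move down to (8,6)
Step 9: enter (8,6), '.' pass, move down to (9,6)
Step 10: at (9,6) — EXIT via bottom edge, pos 6
Distinct cells visited: 9 (path length 9)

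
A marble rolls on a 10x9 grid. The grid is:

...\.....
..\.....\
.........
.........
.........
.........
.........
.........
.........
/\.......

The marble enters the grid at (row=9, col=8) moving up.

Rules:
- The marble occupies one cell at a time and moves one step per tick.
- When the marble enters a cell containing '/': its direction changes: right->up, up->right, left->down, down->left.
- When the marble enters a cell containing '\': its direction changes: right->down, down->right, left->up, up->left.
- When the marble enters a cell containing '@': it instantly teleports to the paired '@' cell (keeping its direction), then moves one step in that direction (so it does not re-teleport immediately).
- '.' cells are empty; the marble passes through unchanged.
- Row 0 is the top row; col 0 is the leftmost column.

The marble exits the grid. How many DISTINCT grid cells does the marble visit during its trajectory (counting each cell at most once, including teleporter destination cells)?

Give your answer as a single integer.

Answer: 16

Derivation:
Step 1: enter (9,8), '.' pass, move up to (8,8)
Step 2: enter (8,8), '.' pass, move up to (7,8)
Step 3: enter (7,8), '.' pass, move up to (6,8)
Step 4: enter (6,8), '.' pass, move up to (5,8)
Step 5: enter (5,8), '.' pass, move up to (4,8)
Step 6: enter (4,8), '.' pass, move up to (3,8)
Step 7: enter (3,8), '.' pass, move up to (2,8)
Step 8: enter (2,8), '.' pass, move up to (1,8)
Step 9: enter (1,8), '\' deflects up->left, move left to (1,7)
Step 10: enter (1,7), '.' pass, move left to (1,6)
Step 11: enter (1,6), '.' pass, move left to (1,5)
Step 12: enter (1,5), '.' pass, move left to (1,4)
Step 13: enter (1,4), '.' pass, move left to (1,3)
Step 14: enter (1,3), '.' pass, move left to (1,2)
Step 15: enter (1,2), '\' deflects left->up, move up to (0,2)
Step 16: enter (0,2), '.' pass, move up to (-1,2)
Step 17: at (-1,2) — EXIT via top edge, pos 2
Distinct cells visited: 16 (path length 16)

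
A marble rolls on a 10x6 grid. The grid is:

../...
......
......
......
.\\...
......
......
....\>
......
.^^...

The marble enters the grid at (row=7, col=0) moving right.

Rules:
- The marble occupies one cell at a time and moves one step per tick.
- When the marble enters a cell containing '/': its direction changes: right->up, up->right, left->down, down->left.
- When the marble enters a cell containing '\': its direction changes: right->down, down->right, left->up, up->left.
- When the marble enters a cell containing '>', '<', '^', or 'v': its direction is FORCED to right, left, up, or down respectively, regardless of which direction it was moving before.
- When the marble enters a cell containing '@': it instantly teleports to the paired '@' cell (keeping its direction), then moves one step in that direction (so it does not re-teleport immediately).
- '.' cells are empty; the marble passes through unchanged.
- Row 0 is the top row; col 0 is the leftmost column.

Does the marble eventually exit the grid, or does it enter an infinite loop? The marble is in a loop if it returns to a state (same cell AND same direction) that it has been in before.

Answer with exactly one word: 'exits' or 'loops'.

Step 1: enter (7,0), '.' pass, move right to (7,1)
Step 2: enter (7,1), '.' pass, move right to (7,2)
Step 3: enter (7,2), '.' pass, move right to (7,3)
Step 4: enter (7,3), '.' pass, move right to (7,4)
Step 5: enter (7,4), '\' deflects right->down, move down to (8,4)
Step 6: enter (8,4), '.' pass, move down to (9,4)
Step 7: enter (9,4), '.' pass, move down to (10,4)
Step 8: at (10,4) — EXIT via bottom edge, pos 4

Answer: exits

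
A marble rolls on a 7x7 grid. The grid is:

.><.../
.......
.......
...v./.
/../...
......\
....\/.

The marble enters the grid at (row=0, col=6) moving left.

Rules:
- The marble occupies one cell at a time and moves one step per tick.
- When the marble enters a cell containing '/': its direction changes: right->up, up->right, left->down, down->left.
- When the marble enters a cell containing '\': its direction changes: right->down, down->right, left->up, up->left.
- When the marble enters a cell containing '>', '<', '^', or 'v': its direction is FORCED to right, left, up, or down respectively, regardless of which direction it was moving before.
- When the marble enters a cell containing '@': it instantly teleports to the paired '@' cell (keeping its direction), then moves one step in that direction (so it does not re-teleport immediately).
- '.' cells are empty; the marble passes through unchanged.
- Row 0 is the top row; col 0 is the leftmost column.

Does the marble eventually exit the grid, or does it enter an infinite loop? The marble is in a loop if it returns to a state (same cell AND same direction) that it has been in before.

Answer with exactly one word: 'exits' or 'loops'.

Step 1: enter (0,6), '/' deflects left->down, move down to (1,6)
Step 2: enter (1,6), '.' pass, move down to (2,6)
Step 3: enter (2,6), '.' pass, move down to (3,6)
Step 4: enter (3,6), '.' pass, move down to (4,6)
Step 5: enter (4,6), '.' pass, move down to (5,6)
Step 6: enter (5,6), '\' deflects down->right, move right to (5,7)
Step 7: at (5,7) — EXIT via right edge, pos 5

Answer: exits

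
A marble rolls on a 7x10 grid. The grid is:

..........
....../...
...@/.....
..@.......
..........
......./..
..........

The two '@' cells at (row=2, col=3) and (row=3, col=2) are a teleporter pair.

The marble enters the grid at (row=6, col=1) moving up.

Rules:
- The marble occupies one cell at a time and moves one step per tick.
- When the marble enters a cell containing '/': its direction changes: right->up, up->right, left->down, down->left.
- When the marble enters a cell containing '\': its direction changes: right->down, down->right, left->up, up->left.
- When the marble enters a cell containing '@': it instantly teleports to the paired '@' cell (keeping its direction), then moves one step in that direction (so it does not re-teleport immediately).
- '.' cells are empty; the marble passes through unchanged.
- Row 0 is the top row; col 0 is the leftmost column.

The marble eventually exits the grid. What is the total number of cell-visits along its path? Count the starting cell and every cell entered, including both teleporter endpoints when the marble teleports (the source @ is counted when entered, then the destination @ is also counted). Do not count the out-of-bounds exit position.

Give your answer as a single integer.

Step 1: enter (6,1), '.' pass, move up to (5,1)
Step 2: enter (5,1), '.' pass, move up to (4,1)
Step 3: enter (4,1), '.' pass, move up to (3,1)
Step 4: enter (3,1), '.' pass, move up to (2,1)
Step 5: enter (2,1), '.' pass, move up to (1,1)
Step 6: enter (1,1), '.' pass, move up to (0,1)
Step 7: enter (0,1), '.' pass, move up to (-1,1)
Step 8: at (-1,1) — EXIT via top edge, pos 1
Path length (cell visits): 7

Answer: 7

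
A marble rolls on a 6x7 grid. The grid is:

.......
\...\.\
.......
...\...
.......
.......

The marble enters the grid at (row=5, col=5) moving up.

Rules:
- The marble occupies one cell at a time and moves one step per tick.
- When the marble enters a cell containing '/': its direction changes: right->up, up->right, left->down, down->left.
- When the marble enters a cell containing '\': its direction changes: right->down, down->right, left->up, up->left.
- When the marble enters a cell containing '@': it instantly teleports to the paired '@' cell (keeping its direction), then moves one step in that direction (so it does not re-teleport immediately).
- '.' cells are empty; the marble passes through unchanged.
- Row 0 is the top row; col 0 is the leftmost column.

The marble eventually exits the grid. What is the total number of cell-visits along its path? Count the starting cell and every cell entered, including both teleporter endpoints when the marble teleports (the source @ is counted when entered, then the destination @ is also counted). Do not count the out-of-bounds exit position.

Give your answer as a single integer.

Step 1: enter (5,5), '.' pass, move up to (4,5)
Step 2: enter (4,5), '.' pass, move up to (3,5)
Step 3: enter (3,5), '.' pass, move up to (2,5)
Step 4: enter (2,5), '.' pass, move up to (1,5)
Step 5: enter (1,5), '.' pass, move up to (0,5)
Step 6: enter (0,5), '.' pass, move up to (-1,5)
Step 7: at (-1,5) — EXIT via top edge, pos 5
Path length (cell visits): 6

Answer: 6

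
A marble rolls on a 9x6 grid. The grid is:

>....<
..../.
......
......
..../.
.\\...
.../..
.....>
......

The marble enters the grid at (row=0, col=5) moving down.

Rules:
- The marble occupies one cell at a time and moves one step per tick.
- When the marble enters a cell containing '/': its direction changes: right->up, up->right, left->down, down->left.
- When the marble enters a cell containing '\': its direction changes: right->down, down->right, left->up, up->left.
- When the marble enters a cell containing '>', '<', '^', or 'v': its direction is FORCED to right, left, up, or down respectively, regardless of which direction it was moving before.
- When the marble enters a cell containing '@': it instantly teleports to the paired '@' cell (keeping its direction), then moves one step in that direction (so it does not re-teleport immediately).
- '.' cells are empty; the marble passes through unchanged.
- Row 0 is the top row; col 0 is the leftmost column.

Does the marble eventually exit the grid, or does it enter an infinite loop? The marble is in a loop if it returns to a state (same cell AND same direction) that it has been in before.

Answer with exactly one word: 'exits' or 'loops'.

Step 1: enter (0,5), '<' forces down->left, move left to (0,4)
Step 2: enter (0,4), '.' pass, move left to (0,3)
Step 3: enter (0,3), '.' pass, move left to (0,2)
Step 4: enter (0,2), '.' pass, move left to (0,1)
Step 5: enter (0,1), '.' pass, move left to (0,0)
Step 6: enter (0,0), '>' forces left->right, move right to (0,1)
Step 7: enter (0,1), '.' pass, move right to (0,2)
Step 8: enter (0,2), '.' pass, move right to (0,3)
Step 9: enter (0,3), '.' pass, move right to (0,4)
Step 10: enter (0,4), '.' pass, move right to (0,5)
Step 11: enter (0,5), '<' forces right->left, move left to (0,4)
Step 12: at (0,4) dir=left — LOOP DETECTED (seen before)

Answer: loops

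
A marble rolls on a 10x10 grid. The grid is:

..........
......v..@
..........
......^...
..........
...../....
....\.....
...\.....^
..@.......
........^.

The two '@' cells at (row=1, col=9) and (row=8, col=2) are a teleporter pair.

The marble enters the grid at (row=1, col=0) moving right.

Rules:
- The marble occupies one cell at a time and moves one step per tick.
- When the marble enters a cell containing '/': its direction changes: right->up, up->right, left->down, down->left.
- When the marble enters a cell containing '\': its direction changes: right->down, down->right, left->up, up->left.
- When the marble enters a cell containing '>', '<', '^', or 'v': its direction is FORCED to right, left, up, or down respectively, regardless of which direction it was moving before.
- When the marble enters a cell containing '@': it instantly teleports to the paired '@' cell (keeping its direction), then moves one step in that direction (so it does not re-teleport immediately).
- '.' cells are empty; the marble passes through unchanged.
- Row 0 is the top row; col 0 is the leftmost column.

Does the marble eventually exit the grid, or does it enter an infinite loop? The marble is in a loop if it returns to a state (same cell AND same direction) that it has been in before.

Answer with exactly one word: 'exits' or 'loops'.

Answer: loops

Derivation:
Step 1: enter (1,0), '.' pass, move right to (1,1)
Step 2: enter (1,1), '.' pass, move right to (1,2)
Step 3: enter (1,2), '.' pass, move right to (1,3)
Step 4: enter (1,3), '.' pass, move right to (1,4)
Step 5: enter (1,4), '.' pass, move right to (1,5)
Step 6: enter (1,5), '.' pass, move right to (1,6)
Step 7: enter (1,6), 'v' forces right->down, move down to (2,6)
Step 8: enter (2,6), '.' pass, move down to (3,6)
Step 9: enter (3,6), '^' forces down->up, move up to (2,6)
Step 10: enter (2,6), '.' pass, move up to (1,6)
Step 11: enter (1,6), 'v' forces up->down, move down to (2,6)
Step 12: at (2,6) dir=down — LOOP DETECTED (seen before)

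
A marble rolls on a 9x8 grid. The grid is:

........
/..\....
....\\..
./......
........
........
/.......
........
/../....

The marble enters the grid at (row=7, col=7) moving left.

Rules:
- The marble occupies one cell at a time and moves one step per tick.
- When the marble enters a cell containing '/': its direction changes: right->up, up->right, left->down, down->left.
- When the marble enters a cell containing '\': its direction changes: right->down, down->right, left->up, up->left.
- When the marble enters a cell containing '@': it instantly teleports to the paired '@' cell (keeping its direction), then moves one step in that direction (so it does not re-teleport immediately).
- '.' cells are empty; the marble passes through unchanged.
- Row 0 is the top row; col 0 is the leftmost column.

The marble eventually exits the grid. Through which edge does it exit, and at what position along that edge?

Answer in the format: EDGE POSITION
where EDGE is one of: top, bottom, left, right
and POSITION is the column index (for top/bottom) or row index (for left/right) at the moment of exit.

Answer: left 7

Derivation:
Step 1: enter (7,7), '.' pass, move left to (7,6)
Step 2: enter (7,6), '.' pass, move left to (7,5)
Step 3: enter (7,5), '.' pass, move left to (7,4)
Step 4: enter (7,4), '.' pass, move left to (7,3)
Step 5: enter (7,3), '.' pass, move left to (7,2)
Step 6: enter (7,2), '.' pass, move left to (7,1)
Step 7: enter (7,1), '.' pass, move left to (7,0)
Step 8: enter (7,0), '.' pass, move left to (7,-1)
Step 9: at (7,-1) — EXIT via left edge, pos 7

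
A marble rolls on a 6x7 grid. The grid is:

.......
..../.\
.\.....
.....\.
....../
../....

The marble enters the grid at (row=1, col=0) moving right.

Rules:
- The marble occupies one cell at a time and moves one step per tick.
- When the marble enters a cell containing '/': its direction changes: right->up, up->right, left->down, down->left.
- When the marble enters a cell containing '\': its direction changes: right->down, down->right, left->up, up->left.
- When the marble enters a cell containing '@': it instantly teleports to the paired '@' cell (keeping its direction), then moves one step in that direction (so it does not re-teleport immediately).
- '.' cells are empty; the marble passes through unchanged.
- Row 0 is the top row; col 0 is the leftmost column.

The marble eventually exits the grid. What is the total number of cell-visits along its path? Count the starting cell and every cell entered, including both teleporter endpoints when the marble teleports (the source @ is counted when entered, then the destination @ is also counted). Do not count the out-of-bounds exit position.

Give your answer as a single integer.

Answer: 6

Derivation:
Step 1: enter (1,0), '.' pass, move right to (1,1)
Step 2: enter (1,1), '.' pass, move right to (1,2)
Step 3: enter (1,2), '.' pass, move right to (1,3)
Step 4: enter (1,3), '.' pass, move right to (1,4)
Step 5: enter (1,4), '/' deflects right->up, move up to (0,4)
Step 6: enter (0,4), '.' pass, move up to (-1,4)
Step 7: at (-1,4) — EXIT via top edge, pos 4
Path length (cell visits): 6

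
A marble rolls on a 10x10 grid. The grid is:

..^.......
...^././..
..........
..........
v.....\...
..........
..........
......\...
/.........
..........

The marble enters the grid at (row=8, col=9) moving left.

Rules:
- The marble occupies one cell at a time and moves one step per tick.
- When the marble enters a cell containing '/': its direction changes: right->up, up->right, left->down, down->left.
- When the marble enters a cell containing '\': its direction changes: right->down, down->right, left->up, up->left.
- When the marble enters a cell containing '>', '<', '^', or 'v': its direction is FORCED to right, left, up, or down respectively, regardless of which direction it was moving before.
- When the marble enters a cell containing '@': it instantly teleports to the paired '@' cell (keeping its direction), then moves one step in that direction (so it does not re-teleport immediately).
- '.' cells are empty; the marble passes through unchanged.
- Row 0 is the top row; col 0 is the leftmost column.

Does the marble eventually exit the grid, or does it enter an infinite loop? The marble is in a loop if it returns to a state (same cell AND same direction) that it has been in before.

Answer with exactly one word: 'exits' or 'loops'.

Answer: exits

Derivation:
Step 1: enter (8,9), '.' pass, move left to (8,8)
Step 2: enter (8,8), '.' pass, move left to (8,7)
Step 3: enter (8,7), '.' pass, move left to (8,6)
Step 4: enter (8,6), '.' pass, move left to (8,5)
Step 5: enter (8,5), '.' pass, move left to (8,4)
Step 6: enter (8,4), '.' pass, move left to (8,3)
Step 7: enter (8,3), '.' pass, move left to (8,2)
Step 8: enter (8,2), '.' pass, move left to (8,1)
Step 9: enter (8,1), '.' pass, move left to (8,0)
Step 10: enter (8,0), '/' deflects left->down, move down to (9,0)
Step 11: enter (9,0), '.' pass, move down to (10,0)
Step 12: at (10,0) — EXIT via bottom edge, pos 0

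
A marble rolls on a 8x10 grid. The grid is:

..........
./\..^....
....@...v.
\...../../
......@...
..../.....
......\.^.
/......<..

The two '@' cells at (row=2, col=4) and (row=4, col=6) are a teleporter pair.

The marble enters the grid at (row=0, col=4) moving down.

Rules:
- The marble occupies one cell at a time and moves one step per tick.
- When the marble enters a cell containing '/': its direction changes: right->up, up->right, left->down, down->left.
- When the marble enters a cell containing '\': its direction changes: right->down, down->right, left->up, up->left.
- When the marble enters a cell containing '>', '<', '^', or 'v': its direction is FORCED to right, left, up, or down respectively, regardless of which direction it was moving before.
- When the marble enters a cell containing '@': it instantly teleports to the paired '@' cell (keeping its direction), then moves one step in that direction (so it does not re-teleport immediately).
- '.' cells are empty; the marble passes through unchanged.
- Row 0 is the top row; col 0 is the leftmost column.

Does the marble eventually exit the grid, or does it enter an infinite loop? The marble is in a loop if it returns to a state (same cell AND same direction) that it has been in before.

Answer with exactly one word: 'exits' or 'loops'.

Answer: loops

Derivation:
Step 1: enter (0,4), '.' pass, move down to (1,4)
Step 2: enter (1,4), '.' pass, move down to (2,4)
Step 3: enter (2,4), '@' teleport (2,4)->(4,6), also enter (4,6), move down to (5,6)
Step 4: enter (5,6), '.' pass, move down to (6,6)
Step 5: enter (6,6), '\' deflects down->right, move right to (6,7)
Step 6: enter (6,7), '.' pass, move right to (6,8)
Step 7: enter (6,8), '^' forces right->up, move up to (5,8)
Step 8: enter (5,8), '.' pass, move up to (4,8)
Step 9: enter (4,8), '.' pass, move up to (3,8)
Step 10: enter (3,8), '.' pass, move up to (2,8)
Step 11: enter (2,8), 'v' forces up->down, move down to (3,8)
Step 12: enter (3,8), '.' pass, move down to (4,8)
Step 13: enter (4,8), '.' pass, move down to (5,8)
Step 14: enter (5,8), '.' pass, move down to (6,8)
Step 15: enter (6,8), '^' forces down->up, move up to (5,8)
Step 16: at (5,8) dir=up — LOOP DETECTED (seen before)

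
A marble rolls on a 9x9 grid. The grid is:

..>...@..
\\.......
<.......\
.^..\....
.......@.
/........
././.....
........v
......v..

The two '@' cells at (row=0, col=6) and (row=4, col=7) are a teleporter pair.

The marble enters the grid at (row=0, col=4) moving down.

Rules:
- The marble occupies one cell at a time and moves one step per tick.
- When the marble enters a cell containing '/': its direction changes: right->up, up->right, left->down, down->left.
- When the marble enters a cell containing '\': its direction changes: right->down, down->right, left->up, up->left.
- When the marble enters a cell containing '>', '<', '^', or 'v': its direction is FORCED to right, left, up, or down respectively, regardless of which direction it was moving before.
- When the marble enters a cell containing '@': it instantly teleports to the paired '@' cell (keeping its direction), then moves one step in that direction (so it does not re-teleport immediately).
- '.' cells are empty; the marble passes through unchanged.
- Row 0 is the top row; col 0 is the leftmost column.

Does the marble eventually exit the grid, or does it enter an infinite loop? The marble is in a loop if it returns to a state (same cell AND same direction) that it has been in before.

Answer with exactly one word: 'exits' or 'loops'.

Answer: exits

Derivation:
Step 1: enter (0,4), '.' pass, move down to (1,4)
Step 2: enter (1,4), '.' pass, move down to (2,4)
Step 3: enter (2,4), '.' pass, move down to (3,4)
Step 4: enter (3,4), '\' deflects down->right, move right to (3,5)
Step 5: enter (3,5), '.' pass, move right to (3,6)
Step 6: enter (3,6), '.' pass, move right to (3,7)
Step 7: enter (3,7), '.' pass, move right to (3,8)
Step 8: enter (3,8), '.' pass, move right to (3,9)
Step 9: at (3,9) — EXIT via right edge, pos 3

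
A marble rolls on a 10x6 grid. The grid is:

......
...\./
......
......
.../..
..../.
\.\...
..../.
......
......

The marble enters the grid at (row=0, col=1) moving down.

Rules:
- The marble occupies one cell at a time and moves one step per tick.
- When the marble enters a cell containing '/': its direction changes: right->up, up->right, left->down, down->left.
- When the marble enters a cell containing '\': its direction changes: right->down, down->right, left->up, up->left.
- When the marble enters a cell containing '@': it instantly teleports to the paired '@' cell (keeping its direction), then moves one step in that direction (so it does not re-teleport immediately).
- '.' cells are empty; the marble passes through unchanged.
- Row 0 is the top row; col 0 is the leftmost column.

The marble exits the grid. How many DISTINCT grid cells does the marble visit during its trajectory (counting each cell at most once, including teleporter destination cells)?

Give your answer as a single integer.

Step 1: enter (0,1), '.' pass, move down to (1,1)
Step 2: enter (1,1), '.' pass, move down to (2,1)
Step 3: enter (2,1), '.' pass, move down to (3,1)
Step 4: enter (3,1), '.' pass, move down to (4,1)
Step 5: enter (4,1), '.' pass, move down to (5,1)
Step 6: enter (5,1), '.' pass, move down to (6,1)
Step 7: enter (6,1), '.' pass, move down to (7,1)
Step 8: enter (7,1), '.' pass, move down to (8,1)
Step 9: enter (8,1), '.' pass, move down to (9,1)
Step 10: enter (9,1), '.' pass, move down to (10,1)
Step 11: at (10,1) — EXIT via bottom edge, pos 1
Distinct cells visited: 10 (path length 10)

Answer: 10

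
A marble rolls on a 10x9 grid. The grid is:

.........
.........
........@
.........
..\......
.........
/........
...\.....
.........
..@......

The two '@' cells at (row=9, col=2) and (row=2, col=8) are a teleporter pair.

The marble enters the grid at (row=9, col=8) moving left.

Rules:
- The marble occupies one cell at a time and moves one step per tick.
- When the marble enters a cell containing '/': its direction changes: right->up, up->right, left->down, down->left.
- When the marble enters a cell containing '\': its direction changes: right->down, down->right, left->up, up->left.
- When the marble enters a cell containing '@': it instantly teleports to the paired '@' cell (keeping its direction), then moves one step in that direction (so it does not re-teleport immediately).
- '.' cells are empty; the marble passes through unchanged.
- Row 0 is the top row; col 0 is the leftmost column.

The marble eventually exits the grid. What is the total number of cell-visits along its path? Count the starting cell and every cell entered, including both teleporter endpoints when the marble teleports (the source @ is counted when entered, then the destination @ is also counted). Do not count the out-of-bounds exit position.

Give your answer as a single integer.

Step 1: enter (9,8), '.' pass, move left to (9,7)
Step 2: enter (9,7), '.' pass, move left to (9,6)
Step 3: enter (9,6), '.' pass, move left to (9,5)
Step 4: enter (9,5), '.' pass, move left to (9,4)
Step 5: enter (9,4), '.' pass, move left to (9,3)
Step 6: enter (9,3), '.' pass, move left to (9,2)
Step 7: enter (9,2), '@' teleport (9,2)->(2,8), also enter (2,8), move left to (2,7)
Step 8: enter (2,7), '.' pass, move left to (2,6)
Step 9: enter (2,6), '.' pass, move left to (2,5)
Step 10: enter (2,5), '.' pass, move left to (2,4)
Step 11: enter (2,4), '.' pass, move left to (2,3)
Step 12: enter (2,3), '.' pass, move left to (2,2)
Step 13: enter (2,2), '.' pass, move left to (2,1)
Step 14: enter (2,1), '.' pass, move left to (2,0)
Step 15: enter (2,0), '.' pass, move left to (2,-1)
Step 16: at (2,-1) — EXIT via left edge, pos 2
Path length (cell visits): 16

Answer: 16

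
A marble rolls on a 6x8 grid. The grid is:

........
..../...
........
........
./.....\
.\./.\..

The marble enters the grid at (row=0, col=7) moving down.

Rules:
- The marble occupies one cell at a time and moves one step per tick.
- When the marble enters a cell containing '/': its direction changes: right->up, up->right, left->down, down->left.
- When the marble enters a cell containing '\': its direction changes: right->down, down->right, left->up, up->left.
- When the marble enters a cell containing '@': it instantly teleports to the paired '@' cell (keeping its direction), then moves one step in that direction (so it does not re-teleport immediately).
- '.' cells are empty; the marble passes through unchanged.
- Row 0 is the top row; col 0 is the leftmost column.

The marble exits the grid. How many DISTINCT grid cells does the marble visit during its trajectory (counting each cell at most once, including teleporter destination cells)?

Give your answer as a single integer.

Step 1: enter (0,7), '.' pass, move down to (1,7)
Step 2: enter (1,7), '.' pass, move down to (2,7)
Step 3: enter (2,7), '.' pass, move down to (3,7)
Step 4: enter (3,7), '.' pass, move down to (4,7)
Step 5: enter (4,7), '\' deflects down->right, move right to (4,8)
Step 6: at (4,8) — EXIT via right edge, pos 4
Distinct cells visited: 5 (path length 5)

Answer: 5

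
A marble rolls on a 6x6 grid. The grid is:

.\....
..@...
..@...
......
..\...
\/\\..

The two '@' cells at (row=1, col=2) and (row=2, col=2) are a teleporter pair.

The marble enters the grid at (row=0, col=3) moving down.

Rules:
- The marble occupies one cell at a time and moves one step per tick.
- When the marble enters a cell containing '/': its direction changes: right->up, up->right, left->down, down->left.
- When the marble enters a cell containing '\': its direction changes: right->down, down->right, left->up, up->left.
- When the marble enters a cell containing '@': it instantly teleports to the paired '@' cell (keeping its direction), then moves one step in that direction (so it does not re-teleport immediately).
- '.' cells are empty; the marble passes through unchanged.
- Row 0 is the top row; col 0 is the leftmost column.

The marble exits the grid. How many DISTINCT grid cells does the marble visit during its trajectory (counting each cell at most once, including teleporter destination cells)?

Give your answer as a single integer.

Step 1: enter (0,3), '.' pass, move down to (1,3)
Step 2: enter (1,3), '.' pass, move down to (2,3)
Step 3: enter (2,3), '.' pass, move down to (3,3)
Step 4: enter (3,3), '.' pass, move down to (4,3)
Step 5: enter (4,3), '.' pass, move down to (5,3)
Step 6: enter (5,3), '\' deflects down->right, move right to (5,4)
Step 7: enter (5,4), '.' pass, move right to (5,5)
Step 8: enter (5,5), '.' pass, move right to (5,6)
Step 9: at (5,6) — EXIT via right edge, pos 5
Distinct cells visited: 8 (path length 8)

Answer: 8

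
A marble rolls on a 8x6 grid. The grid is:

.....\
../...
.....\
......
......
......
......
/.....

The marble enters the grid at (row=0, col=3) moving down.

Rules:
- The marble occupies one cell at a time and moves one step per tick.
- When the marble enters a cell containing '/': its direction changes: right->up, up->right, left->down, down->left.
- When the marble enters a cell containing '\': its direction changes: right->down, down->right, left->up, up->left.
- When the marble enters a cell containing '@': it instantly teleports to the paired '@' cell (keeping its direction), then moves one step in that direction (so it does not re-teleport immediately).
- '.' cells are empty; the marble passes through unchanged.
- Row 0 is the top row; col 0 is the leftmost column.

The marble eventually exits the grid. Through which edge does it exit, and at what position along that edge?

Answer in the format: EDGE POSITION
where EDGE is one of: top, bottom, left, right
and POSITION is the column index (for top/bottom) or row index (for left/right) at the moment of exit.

Answer: bottom 3

Derivation:
Step 1: enter (0,3), '.' pass, move down to (1,3)
Step 2: enter (1,3), '.' pass, move down to (2,3)
Step 3: enter (2,3), '.' pass, move down to (3,3)
Step 4: enter (3,3), '.' pass, move down to (4,3)
Step 5: enter (4,3), '.' pass, move down to (5,3)
Step 6: enter (5,3), '.' pass, move down to (6,3)
Step 7: enter (6,3), '.' pass, move down to (7,3)
Step 8: enter (7,3), '.' pass, move down to (8,3)
Step 9: at (8,3) — EXIT via bottom edge, pos 3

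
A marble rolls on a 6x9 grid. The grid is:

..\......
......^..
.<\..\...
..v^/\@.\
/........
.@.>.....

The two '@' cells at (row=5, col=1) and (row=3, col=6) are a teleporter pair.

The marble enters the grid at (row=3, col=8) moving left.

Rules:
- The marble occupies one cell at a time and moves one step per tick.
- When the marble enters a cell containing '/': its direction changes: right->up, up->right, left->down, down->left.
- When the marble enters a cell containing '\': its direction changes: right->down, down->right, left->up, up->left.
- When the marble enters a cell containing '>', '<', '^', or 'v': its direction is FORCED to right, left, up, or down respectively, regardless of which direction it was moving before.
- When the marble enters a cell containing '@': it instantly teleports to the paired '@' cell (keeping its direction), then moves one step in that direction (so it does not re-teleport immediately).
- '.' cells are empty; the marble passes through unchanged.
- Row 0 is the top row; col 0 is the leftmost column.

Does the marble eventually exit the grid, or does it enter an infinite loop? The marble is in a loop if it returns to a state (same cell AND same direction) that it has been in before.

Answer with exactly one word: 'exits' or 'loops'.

Answer: exits

Derivation:
Step 1: enter (3,8), '\' deflects left->up, move up to (2,8)
Step 2: enter (2,8), '.' pass, move up to (1,8)
Step 3: enter (1,8), '.' pass, move up to (0,8)
Step 4: enter (0,8), '.' pass, move up to (-1,8)
Step 5: at (-1,8) — EXIT via top edge, pos 8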